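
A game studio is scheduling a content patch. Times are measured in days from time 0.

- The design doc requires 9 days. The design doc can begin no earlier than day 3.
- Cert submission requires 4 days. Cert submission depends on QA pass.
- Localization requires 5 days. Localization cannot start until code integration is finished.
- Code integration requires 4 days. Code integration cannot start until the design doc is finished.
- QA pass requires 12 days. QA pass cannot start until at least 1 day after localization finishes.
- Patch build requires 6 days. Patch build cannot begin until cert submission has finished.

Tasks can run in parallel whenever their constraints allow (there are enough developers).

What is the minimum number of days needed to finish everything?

The design doc cannot begin until its own release at day 3. It runs from day 3 to 3 + 9 = day 12.
After the design doc (finishes day 12), code integration can start at day 12 and finishes at day 16.
Localization waits on code integration (finishes day 16), so it starts at day 16 and finishes at 16 + 5 = day 21.
QA pass cannot begin until localization (finishes day 21, plus 1-day gap → day 22). It runs from day 22 to 22 + 12 = day 34.
Cert submission cannot begin until QA pass (finishes day 34). It runs from day 34 to 34 + 4 = day 38.
After cert submission (finishes day 38), patch build can start at day 38 and finishes at day 44.
All tasks are finished once the last one completes. Finish times: The design doc at 12, Code integration at 16, Localization at 21, QA pass at 34, Cert submission at 38, Patch build at 44. The latest is day 44.

44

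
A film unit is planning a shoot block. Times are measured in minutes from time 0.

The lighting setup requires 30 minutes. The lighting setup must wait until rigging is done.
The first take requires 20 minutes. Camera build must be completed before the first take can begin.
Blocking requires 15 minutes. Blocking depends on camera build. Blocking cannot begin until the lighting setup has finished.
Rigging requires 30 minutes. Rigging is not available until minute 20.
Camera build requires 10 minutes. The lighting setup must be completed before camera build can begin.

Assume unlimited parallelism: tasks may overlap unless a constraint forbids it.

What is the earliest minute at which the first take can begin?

90

After its own release at minute 20, rigging can start at minute 20 and finishes at minute 50.
After rigging (finishes minute 50), the lighting setup can start at minute 50 and finishes at minute 80.
After the lighting setup (finishes minute 80), camera build can start at minute 80 and finishes at minute 90.
The first take waits on camera build (finishes minute 90), so the earliest it can start is minute 90.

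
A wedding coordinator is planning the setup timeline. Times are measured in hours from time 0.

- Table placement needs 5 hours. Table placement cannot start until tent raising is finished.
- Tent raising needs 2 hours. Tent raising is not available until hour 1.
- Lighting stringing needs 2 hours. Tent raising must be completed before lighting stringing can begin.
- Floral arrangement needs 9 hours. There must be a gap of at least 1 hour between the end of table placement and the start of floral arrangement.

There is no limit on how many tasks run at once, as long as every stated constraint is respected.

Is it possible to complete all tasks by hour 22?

Yes

Tent raising cannot begin until its own release at hour 1. It runs from hour 1 to 1 + 2 = hour 3.
After tent raising (finishes hour 3), lighting stringing can start at hour 3 and finishes at hour 5.
After tent raising (finishes hour 3), table placement can start at hour 3 and finishes at hour 8.
After table placement (finishes hour 8, plus 1-hour gap → hour 9), floral arrangement can start at hour 9 and finishes at hour 18.
Every task is finished by hour 18, which is no later than the deadline of 22, so the schedule is feasible.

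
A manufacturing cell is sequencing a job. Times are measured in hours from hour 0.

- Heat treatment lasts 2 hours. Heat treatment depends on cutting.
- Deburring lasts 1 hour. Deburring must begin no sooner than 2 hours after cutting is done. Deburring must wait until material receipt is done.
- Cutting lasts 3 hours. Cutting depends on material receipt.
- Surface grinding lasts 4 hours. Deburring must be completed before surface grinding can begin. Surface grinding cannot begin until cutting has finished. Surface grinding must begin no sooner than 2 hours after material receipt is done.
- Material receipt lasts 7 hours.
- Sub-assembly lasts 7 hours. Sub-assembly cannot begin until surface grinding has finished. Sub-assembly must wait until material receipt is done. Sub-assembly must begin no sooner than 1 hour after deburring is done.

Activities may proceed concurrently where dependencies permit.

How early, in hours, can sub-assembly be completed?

Material receipt can start immediately at hour 0; it finishes at hour 7.
Cutting waits on material receipt (finishes hour 7), so it starts at hour 7 and finishes at 7 + 3 = hour 10.
Deburring needs all of cutting (finishes hour 10, plus 2-hour gap → hour 12); material receipt (finishes hour 7). That puts its earliest start at hour 12; it finishes at 12 + 1 = hour 13.
Surface grinding cannot start until deburring (finishes hour 13); cutting (finishes hour 10); material receipt (finishes hour 7, plus 2-hour gap → hour 9). The controlling bound is hour 13, so surface grinding finishes at 13 + 4 = hour 17.
Sub-assembly cannot start until surface grinding (finishes hour 17); material receipt (finishes hour 7); deburring (finishes hour 13, plus 1-hour gap → hour 14). The controlling bound is hour 17, so sub-assembly finishes at 17 + 7 = hour 24.

24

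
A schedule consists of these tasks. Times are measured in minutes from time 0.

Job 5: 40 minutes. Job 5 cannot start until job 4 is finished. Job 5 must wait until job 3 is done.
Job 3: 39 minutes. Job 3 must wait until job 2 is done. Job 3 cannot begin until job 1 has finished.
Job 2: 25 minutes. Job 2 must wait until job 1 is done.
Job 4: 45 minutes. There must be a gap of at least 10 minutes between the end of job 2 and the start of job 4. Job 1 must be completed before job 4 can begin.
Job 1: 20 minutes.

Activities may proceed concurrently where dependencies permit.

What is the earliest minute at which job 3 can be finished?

84

Job 1 has no prerequisites, so it starts at minute 0 and finishes at minute 20.
After job 1 (finishes minute 20), job 2 can start at minute 20 and finishes at minute 45.
Job 3 has to wait for job 2 (finishes minute 45); job 1 (finishes minute 20). The latest of these is minute 45, so job 3 runs minute 45 to 45 + 39 = minute 84.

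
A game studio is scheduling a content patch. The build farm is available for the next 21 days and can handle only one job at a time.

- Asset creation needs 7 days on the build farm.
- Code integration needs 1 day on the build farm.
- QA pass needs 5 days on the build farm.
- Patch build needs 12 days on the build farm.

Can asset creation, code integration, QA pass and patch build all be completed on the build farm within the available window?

Running back to back, the jobs need 7 + 1 + 5 + 12 = 25 days on the build farm.
Since 25 > 21, they cannot all fit.

No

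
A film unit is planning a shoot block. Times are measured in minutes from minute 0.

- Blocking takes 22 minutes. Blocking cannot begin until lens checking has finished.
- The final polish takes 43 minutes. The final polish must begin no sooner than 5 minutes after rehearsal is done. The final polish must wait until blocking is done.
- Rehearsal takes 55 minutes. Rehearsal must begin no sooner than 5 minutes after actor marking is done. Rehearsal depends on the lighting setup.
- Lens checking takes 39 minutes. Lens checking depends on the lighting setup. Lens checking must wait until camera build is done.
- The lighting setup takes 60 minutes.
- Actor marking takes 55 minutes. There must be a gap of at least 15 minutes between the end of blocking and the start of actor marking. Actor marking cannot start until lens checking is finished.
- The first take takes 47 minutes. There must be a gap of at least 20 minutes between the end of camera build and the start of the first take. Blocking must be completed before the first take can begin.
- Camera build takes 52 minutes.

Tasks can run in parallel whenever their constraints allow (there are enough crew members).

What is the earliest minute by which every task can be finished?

Nothing blocks camera build, so it runs from minute 0 to minute 52.
The lighting setup has no prerequisites, so it starts at minute 0 and finishes at minute 60.
Lens checking needs all of the lighting setup (finishes minute 60); camera build (finishes minute 52). That puts its earliest start at minute 60; it finishes at 60 + 39 = minute 99.
After lens checking (finishes minute 99), blocking can start at minute 99 and finishes at minute 121.
The first take cannot start until camera build (finishes minute 52, plus 20-minute gap → minute 72); blocking (finishes minute 121). The controlling bound is minute 121, so the first take finishes at 121 + 47 = minute 168.
For actor marking: blocking (finishes minute 121, plus 15-minute gap → minute 136); lens checking (finishes minute 99). Taking the maximum gives a start of minute 136, and it finishes at 136 + 55 = minute 191.
Rehearsal cannot start until actor marking (finishes minute 191, plus 5-minute gap → minute 196); the lighting setup (finishes minute 60). The controlling bound is minute 196, so rehearsal finishes at 196 + 55 = minute 251.
The final polish needs all of rehearsal (finishes minute 251, plus 5-minute gap → minute 256); blocking (finishes minute 121). That puts its earliest start at minute 256; it finishes at 256 + 43 = minute 299.
All tasks are finished once the last one completes. Finish times: The lighting setup at 60, Camera build at 52, Lens checking at 99, Blocking at 121, Actor marking at 191, Rehearsal at 251, The final polish at 299, The first take at 168. The latest is minute 299.

299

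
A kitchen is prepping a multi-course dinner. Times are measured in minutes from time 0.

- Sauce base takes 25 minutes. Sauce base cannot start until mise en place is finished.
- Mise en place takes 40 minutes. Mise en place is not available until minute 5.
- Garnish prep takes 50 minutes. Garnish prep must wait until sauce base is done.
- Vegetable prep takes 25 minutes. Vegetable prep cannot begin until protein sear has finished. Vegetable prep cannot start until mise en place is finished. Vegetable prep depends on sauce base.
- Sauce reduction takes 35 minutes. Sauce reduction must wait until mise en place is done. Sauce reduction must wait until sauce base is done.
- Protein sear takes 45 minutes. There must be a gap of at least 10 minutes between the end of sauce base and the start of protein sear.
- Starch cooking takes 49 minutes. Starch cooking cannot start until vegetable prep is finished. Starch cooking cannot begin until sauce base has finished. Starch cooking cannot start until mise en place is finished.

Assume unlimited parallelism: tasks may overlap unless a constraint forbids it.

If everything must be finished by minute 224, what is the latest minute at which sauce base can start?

70

Starch cooking must finish by minute 224; it takes 49 minutes, so it must start by 224 − 49 = minute 175.
Vegetable prep feeds into starch cooking (must start by minute 175); so vegetable prep must finish by minute 175 and therefore start by minute 150.
Protein sear has to be done before vegetable prep (must start by minute 150). That means finishing by minute 150, i.e. starting by 150 − 45 = minute 105.
To finish by minute 224, sauce reduction (duration 35) must start no later than minute 189.
Nothing follows garnish prep; the deadline of minute 224 is its only limit. It must start by 224 − 50 = minute 174.
Sauce base has several dependents: protein sear (must start by minute 105, minus 10-minute gap → minute 95); vegetable prep (must start by minute 150); sauce reduction (must start by minute 189); starch cooking (must start by minute 175); garnish prep (must start by minute 174). The earliest of those limits is minute 95, so sauce base must start by 95 − 25 = minute 70.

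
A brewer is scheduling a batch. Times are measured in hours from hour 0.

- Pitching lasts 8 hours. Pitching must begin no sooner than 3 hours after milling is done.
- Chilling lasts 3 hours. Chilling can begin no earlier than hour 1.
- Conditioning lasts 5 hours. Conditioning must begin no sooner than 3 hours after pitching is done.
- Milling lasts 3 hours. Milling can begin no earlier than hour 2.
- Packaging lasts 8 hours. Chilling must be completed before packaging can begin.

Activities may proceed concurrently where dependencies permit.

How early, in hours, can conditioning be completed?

Milling cannot begin until its own release at hour 2. It runs from hour 2 to 2 + 3 = hour 5.
Pitching waits on milling (finishes hour 5, plus 3-hour gap → hour 8), so it starts at hour 8 and finishes at 8 + 8 = hour 16.
After pitching (finishes hour 16, plus 3-hour gap → hour 19), conditioning can start at hour 19 and finishes at hour 24.

24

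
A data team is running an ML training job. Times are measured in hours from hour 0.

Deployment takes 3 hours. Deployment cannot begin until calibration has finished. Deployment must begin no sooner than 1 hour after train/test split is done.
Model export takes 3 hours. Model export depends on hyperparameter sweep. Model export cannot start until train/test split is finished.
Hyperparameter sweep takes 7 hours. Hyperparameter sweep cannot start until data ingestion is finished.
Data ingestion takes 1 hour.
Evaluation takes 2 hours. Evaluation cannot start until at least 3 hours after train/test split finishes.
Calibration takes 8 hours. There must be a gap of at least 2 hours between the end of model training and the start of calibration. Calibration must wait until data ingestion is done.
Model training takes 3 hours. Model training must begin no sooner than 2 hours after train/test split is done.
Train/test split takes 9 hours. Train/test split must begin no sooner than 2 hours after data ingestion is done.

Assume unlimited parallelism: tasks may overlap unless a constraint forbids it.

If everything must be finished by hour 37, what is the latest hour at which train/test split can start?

Deployment has no dependents, so it just needs to finish by hour 37. Starting by 37 − 3 = hour 34 achieves that.
Since deployment (must start by hour 34) depends on it, calibration must finish by hour 34. Backing off its 8-hour duration gives a latest start of hour 26.
Model training must finish before calibration (must start by hour 26, minus 2-hour gap → hour 24). With a 3-hour duration, model training must start by 24 − 3 = hour 21.
Evaluation has no dependents, so it just needs to finish by hour 37. Starting by 37 − 2 = hour 35 achieves that.
To finish by hour 37, model export (duration 3) must start no later than hour 34.
Train/test split has several dependents: model training (must start by hour 21, minus 2-hour gap → hour 19); evaluation (must start by hour 35, minus 3-hour gap → hour 32); model export (must start by hour 34); deployment (must start by hour 34, minus 1-hour gap → hour 33). The earliest of those limits is hour 19, so train/test split must start by 19 − 9 = hour 10.

10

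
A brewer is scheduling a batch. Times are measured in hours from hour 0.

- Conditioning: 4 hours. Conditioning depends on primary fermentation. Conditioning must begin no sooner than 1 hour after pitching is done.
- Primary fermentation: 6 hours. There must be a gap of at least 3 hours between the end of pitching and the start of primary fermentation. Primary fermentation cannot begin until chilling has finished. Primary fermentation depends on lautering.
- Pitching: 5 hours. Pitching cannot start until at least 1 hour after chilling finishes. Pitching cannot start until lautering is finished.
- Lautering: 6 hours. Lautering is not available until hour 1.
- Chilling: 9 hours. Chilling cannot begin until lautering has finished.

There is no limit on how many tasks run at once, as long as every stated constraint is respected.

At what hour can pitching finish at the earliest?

Lautering waits on its own release at hour 1, so it starts at hour 1 and finishes at 1 + 6 = hour 7.
Chilling waits on lautering (finishes hour 7), so it starts at hour 7 and finishes at 7 + 9 = hour 16.
Pitching has to wait for chilling (finishes hour 16, plus 1-hour gap → hour 17); lautering (finishes hour 7). The latest of these is hour 17, so pitching runs hour 17 to 17 + 5 = hour 22.

22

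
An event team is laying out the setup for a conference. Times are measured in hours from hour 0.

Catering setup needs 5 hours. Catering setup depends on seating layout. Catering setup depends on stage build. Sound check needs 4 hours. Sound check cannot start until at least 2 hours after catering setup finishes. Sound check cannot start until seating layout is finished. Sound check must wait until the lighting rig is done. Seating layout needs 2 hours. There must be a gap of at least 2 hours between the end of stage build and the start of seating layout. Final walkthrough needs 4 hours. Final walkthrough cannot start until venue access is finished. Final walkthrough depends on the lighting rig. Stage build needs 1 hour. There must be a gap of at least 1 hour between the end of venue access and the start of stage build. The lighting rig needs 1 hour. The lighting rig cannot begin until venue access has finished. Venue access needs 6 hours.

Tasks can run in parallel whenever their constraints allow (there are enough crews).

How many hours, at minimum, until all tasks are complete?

23

Venue access can start immediately at hour 0; it finishes at hour 6.
The lighting rig cannot begin until venue access (finishes hour 6). It runs from hour 6 to 6 + 1 = hour 7.
Final walkthrough has to wait for venue access (finishes hour 6); the lighting rig (finishes hour 7). The latest of these is hour 7, so final walkthrough runs hour 7 to 7 + 4 = hour 11.
Stage build waits on venue access (finishes hour 6, plus 1-hour gap → hour 7), so it starts at hour 7 and finishes at 7 + 1 = hour 8.
Seating layout waits on stage build (finishes hour 8, plus 2-hour gap → hour 10), so it starts at hour 10 and finishes at 10 + 2 = hour 12.
Catering setup has to wait for seating layout (finishes hour 12); stage build (finishes hour 8). The latest of these is hour 12, so catering setup runs hour 12 to 12 + 5 = hour 17.
For sound check: catering setup (finishes hour 17, plus 2-hour gap → hour 19); seating layout (finishes hour 12); the lighting rig (finishes hour 7). Taking the maximum gives a start of hour 19, and it finishes at 19 + 4 = hour 23.
All tasks are finished once the last one completes. Finish times: Venue access at 6, Stage build at 8, The lighting rig at 7, Seating layout at 12, Catering setup at 17, Sound check at 23, Final walkthrough at 11. The latest is hour 23.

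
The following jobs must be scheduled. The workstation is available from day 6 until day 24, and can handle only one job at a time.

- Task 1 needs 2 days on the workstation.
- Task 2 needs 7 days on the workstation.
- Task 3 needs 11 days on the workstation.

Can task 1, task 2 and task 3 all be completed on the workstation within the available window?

No

The workstation window is 24 − 6 = 18 days.
Running back to back, the jobs need 2 + 7 + 11 = 20 days on the workstation.
Since 20 > 18, they cannot all fit.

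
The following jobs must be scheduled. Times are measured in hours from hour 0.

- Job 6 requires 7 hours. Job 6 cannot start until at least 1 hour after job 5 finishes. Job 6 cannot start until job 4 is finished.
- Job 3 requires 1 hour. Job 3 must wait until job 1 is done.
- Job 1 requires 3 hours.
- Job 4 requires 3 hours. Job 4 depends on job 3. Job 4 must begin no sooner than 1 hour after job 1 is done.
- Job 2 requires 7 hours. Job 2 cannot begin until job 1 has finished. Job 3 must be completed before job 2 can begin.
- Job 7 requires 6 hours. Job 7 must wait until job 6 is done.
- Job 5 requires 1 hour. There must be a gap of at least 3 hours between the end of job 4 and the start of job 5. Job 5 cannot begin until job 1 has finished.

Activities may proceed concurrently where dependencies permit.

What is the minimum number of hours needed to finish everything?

Nothing blocks job 1, so it runs from hour 0 to hour 3.
After job 1 (finishes hour 3), job 3 can start at hour 3 and finishes at hour 4.
Job 4 cannot start until job 3 (finishes hour 4); job 1 (finishes hour 3, plus 1-hour gap → hour 4). The controlling bound is hour 4, so job 4 finishes at 4 + 3 = hour 7.
Job 5 cannot start until job 4 (finishes hour 7, plus 3-hour gap → hour 10); job 1 (finishes hour 3). The controlling bound is hour 10, so job 5 finishes at 10 + 1 = hour 11.
Job 6 cannot start until job 5 (finishes hour 11, plus 1-hour gap → hour 12); job 4 (finishes hour 7). The controlling bound is hour 12, so job 6 finishes at 12 + 7 = hour 19.
After job 6 (finishes hour 19), job 7 can start at hour 19 and finishes at hour 25.
Job 2 needs all of job 1 (finishes hour 3); job 3 (finishes hour 4). That puts its earliest start at hour 4; it finishes at 4 + 7 = hour 11.
All tasks are finished once the last one completes. Finish times: Job 1 at 3, Job 2 at 11, Job 3 at 4, Job 4 at 7, Job 5 at 11, Job 6 at 19, Job 7 at 25. The latest is hour 25.

25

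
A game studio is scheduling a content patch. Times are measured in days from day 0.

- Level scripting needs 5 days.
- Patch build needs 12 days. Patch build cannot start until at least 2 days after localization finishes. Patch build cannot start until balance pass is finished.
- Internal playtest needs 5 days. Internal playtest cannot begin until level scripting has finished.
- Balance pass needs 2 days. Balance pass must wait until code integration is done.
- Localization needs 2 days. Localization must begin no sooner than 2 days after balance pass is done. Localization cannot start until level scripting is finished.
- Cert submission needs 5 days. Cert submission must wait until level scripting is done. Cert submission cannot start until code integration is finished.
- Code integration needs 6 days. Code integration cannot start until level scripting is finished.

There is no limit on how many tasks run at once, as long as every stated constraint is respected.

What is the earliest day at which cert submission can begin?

Level scripting has no prerequisites, so it starts at day 0 and finishes at day 5.
After level scripting (finishes day 5), code integration can start at day 5 and finishes at day 11.
Cert submission waits on level scripting (finishes day 5); code integration (finishes day 11). The latest of these is day 11, which is the earliest cert submission can start.

11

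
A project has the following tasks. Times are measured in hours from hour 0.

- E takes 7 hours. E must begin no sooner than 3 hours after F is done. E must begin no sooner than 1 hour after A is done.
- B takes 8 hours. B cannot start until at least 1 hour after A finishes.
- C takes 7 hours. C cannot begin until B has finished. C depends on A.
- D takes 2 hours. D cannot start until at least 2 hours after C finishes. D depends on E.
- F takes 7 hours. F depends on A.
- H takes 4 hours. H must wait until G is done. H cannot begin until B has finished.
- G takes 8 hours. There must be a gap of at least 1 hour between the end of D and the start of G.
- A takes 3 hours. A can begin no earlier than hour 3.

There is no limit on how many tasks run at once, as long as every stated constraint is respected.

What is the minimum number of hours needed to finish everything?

After its own release at hour 3, A can start at hour 3 and finishes at hour 6.
F cannot begin until A (finishes hour 6). It runs from hour 6 to 6 + 7 = hour 13.
E has to wait for F (finishes hour 13, plus 3-hour gap → hour 16); A (finishes hour 6, plus 1-hour gap → hour 7). The latest of these is hour 16, so E runs hour 16 to 16 + 7 = hour 23.
B cannot begin until A (finishes hour 6, plus 1-hour gap → hour 7). It runs from hour 7 to 7 + 8 = hour 15.
C has to wait for B (finishes hour 15); A (finishes hour 6). The latest of these is hour 15, so C runs hour 15 to 15 + 7 = hour 22.
D needs all of C (finishes hour 22, plus 2-hour gap → hour 24); E (finishes hour 23). That puts its earliest start at hour 24; it finishes at 24 + 2 = hour 26.
After D (finishes hour 26, plus 1-hour gap → hour 27), G can start at hour 27 and finishes at hour 35.
For H: G (finishes hour 35); B (finishes hour 15). Taking the maximum gives a start of hour 35, and it finishes at 35 + 4 = hour 39.
All tasks are finished once the last one completes. Finish times: A at 6, B at 15, C at 22, D at 26, E at 23, F at 13, G at 35, H at 39. The latest is hour 39.

39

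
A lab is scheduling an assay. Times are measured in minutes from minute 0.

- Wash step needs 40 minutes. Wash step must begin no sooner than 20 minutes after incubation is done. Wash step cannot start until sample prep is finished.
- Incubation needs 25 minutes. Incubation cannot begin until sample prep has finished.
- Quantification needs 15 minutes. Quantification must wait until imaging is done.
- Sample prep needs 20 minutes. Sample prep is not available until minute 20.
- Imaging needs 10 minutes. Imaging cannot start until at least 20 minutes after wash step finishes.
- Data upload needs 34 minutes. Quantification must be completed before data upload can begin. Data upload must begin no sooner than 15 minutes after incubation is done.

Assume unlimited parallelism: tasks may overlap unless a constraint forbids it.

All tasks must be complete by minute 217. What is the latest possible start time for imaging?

158

Nothing follows data upload; the deadline of minute 217 is its only limit. It must start by 217 − 34 = minute 183.
Quantification must finish before data upload (must start by minute 183). With a 15-minute duration, quantification must start by 183 − 15 = minute 168.
Imaging has to be done before quantification (must start by minute 168). That means finishing by minute 168, i.e. starting by 168 − 10 = minute 158.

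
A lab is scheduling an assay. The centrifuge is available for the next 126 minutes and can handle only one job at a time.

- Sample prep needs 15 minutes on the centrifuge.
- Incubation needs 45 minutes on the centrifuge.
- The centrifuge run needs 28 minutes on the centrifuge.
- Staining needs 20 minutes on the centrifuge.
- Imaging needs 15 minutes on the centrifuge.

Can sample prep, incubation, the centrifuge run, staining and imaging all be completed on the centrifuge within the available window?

Yes

Running back to back, the jobs need 15 + 45 + 28 + 20 + 15 = 123 minutes on the centrifuge.
Since 123 ≤ 126, they fit within the window.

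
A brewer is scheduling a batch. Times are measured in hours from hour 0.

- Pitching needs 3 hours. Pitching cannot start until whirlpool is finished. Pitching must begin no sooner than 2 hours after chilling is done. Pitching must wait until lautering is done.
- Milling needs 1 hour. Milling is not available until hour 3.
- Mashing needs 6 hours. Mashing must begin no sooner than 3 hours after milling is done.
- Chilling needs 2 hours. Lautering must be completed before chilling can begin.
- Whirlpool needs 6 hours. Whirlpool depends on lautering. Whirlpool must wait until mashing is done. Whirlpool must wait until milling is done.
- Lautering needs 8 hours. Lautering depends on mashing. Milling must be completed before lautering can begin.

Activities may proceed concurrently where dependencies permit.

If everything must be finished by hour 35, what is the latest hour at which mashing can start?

12

Nothing follows pitching; the deadline of hour 35 is its only limit. It must start by 35 − 3 = hour 32.
Whirlpool feeds into pitching (must start by hour 32); so whirlpool must finish by hour 32 and therefore start by hour 26.
Chilling must finish before pitching (must start by hour 32, minus 2-hour gap → hour 30). With a 2-hour duration, chilling must start by 30 − 2 = hour 28.
For lautering: whirlpool (must start by hour 26); chilling (must start by hour 28); pitching (must start by hour 32). The most restrictive is hour 26; with an 8-hour duration, lautering must start by hour 18.
Mashing must finish in time for lautering (must start by hour 18); whirlpool (must start by hour 26). The tightest is hour 18, so mashing must start by 18 − 6 = hour 12.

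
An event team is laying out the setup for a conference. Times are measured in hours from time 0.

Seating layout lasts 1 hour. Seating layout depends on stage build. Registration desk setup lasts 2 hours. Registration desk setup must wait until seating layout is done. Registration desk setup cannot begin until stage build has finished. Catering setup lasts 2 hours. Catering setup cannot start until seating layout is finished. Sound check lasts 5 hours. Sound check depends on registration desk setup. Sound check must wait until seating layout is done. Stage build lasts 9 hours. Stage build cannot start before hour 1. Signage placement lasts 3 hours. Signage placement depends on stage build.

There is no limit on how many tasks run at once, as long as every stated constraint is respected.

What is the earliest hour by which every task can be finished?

Stage build waits on its own release at hour 1, so it starts at hour 1 and finishes at 1 + 9 = hour 10.
Signage placement waits on stage build (finishes hour 10), so it starts at hour 10 and finishes at 10 + 3 = hour 13.
Seating layout cannot begin until stage build (finishes hour 10). It runs from hour 10 to 10 + 1 = hour 11.
Catering setup cannot begin until seating layout (finishes hour 11). It runs from hour 11 to 11 + 2 = hour 13.
Registration desk setup cannot start until seating layout (finishes hour 11); stage build (finishes hour 10). The controlling bound is hour 11, so registration desk setup finishes at 11 + 2 = hour 13.
Sound check has to wait for registration desk setup (finishes hour 13); seating layout (finishes hour 11). The latest of these is hour 13, so sound check runs hour 13 to 13 + 5 = hour 18.
All tasks are finished once the last one completes. Finish times: Stage build at 10, Seating layout at 11, Registration desk setup at 13, Signage placement at 13, Catering setup at 13, Sound check at 18. The latest is hour 18.

18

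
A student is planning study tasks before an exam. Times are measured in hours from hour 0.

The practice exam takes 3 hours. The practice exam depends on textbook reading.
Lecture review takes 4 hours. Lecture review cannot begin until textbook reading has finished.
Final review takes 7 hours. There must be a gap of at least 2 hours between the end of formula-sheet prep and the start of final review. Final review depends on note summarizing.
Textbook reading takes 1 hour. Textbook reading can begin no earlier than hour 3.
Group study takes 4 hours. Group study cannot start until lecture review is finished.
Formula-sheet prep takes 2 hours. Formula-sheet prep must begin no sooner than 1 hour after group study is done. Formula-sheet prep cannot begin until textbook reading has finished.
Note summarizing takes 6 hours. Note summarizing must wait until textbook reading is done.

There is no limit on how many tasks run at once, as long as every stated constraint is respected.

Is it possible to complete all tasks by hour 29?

Yes

After its own release at hour 3, textbook reading can start at hour 3 and finishes at hour 4.
Note summarizing cannot begin until textbook reading (finishes hour 4). It runs from hour 4 to 4 + 6 = hour 10.
The practice exam waits on textbook reading (finishes hour 4), so it starts at hour 4 and finishes at 4 + 3 = hour 7.
Lecture review cannot begin until textbook reading (finishes hour 4). It runs from hour 4 to 4 + 4 = hour 8.
Group study cannot begin until lecture review (finishes hour 8). It runs from hour 8 to 8 + 4 = hour 12.
Formula-sheet prep has to wait for group study (finishes hour 12, plus 1-hour gap → hour 13); textbook reading (finishes hour 4). The latest of these is hour 13, so formula-sheet prep runs hour 13 to 13 + 2 = hour 15.
For final review: formula-sheet prep (finishes hour 15, plus 2-hour gap → hour 17); note summarizing (finishes hour 10). Taking the maximum gives a start of hour 17, and it finishes at 17 + 7 = hour 24.
Every task is finished by hour 24, which is no later than the deadline of 29, so the schedule is feasible.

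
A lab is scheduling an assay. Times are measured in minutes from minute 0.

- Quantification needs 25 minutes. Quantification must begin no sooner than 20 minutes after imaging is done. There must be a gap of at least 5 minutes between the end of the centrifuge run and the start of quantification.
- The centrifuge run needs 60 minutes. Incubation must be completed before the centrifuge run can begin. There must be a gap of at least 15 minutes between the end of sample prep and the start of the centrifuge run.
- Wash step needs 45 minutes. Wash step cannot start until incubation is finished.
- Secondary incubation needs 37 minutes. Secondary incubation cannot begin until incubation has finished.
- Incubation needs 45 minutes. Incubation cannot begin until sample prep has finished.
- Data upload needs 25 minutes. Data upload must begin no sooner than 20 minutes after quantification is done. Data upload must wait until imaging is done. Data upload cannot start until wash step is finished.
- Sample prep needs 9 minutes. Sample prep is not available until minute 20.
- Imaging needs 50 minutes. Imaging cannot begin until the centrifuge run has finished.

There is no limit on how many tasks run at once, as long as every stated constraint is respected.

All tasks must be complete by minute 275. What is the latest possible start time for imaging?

Data upload must finish by minute 275; it takes 25 minutes, so it must start by 275 − 25 = minute 250.
Quantification feeds into data upload (must start by minute 250, minus 20-minute gap → minute 230); so quantification must finish by minute 230 and therefore start by minute 205.
For imaging: quantification (must start by minute 205, minus 20-minute gap → minute 185); data upload (must start by minute 250). The most restrictive is minute 185; with a 50-minute duration, imaging must start by minute 135.

135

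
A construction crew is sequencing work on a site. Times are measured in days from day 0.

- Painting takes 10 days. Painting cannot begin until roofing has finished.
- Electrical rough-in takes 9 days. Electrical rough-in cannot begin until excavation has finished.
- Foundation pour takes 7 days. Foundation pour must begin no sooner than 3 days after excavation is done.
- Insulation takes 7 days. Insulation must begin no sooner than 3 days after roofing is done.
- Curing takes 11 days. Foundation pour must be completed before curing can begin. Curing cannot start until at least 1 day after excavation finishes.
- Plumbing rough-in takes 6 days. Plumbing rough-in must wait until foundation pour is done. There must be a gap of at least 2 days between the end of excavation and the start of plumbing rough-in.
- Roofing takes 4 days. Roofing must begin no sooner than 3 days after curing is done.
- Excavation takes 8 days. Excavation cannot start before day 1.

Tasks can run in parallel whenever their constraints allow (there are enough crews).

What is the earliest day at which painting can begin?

37

Excavation cannot begin until its own release at day 1. It runs from day 1 to 1 + 8 = day 9.
Foundation pour cannot begin until excavation (finishes day 9, plus 3-day gap → day 12). It runs from day 12 to 12 + 7 = day 19.
Curing needs all of foundation pour (finishes day 19); excavation (finishes day 9, plus 1-day gap → day 10). That puts its earliest start at day 19; it finishes at 19 + 11 = day 30.
Roofing cannot begin until curing (finishes day 30, plus 3-day gap → day 33). It runs from day 33 to 33 + 4 = day 37.
Painting waits on roofing (finishes day 37), so the earliest it can start is day 37.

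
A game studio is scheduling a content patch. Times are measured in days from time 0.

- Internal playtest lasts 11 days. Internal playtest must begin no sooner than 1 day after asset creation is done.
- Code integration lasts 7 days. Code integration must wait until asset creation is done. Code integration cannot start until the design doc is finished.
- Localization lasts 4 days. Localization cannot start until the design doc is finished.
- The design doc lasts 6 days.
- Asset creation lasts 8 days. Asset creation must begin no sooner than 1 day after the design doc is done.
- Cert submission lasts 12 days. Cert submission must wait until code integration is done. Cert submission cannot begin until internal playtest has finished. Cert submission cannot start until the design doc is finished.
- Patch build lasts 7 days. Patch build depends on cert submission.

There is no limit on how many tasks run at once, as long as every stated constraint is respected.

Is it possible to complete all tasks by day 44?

No

The design doc has no prerequisites, so it starts at day 0 and finishes at day 6.
Localization waits on the design doc (finishes day 6), so it starts at day 6 and finishes at 6 + 4 = day 10.
Asset creation cannot begin until the design doc (finishes day 6, plus 1-day gap → day 7). It runs from day 7 to 7 + 8 = day 15.
Internal playtest waits on asset creation (finishes day 15, plus 1-day gap → day 16), so it starts at day 16 and finishes at 16 + 11 = day 27.
For code integration: asset creation (finishes day 15); the design doc (finishes day 6). Taking the maximum gives a start of day 15, and it finishes at 15 + 7 = day 22.
Cert submission needs all of code integration (finishes day 22); internal playtest (finishes day 27); the design doc (finishes day 6). That puts its earliest start at day 27; it finishes at 27 + 12 = day 39.
Patch build waits on cert submission (finishes day 39), so it starts at day 39 and finishes at 39 + 7 = day 46.
The earliest everything can be done is day 46, which is after the deadline of 44, so it is not possible.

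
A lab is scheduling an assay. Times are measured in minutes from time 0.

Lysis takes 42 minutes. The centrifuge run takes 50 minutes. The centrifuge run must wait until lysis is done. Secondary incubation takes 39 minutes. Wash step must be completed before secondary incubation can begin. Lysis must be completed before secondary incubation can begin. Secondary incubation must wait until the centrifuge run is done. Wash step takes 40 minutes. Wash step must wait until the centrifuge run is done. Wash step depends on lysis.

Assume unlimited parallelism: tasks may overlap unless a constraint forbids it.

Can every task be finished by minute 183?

Nothing blocks lysis, so it runs from minute 0 to minute 42.
The centrifuge run cannot begin until lysis (finishes minute 42). It runs from minute 42 to 42 + 50 = minute 92.
Wash step cannot start until the centrifuge run (finishes minute 92); lysis (finishes minute 42). The controlling bound is minute 92, so wash step finishes at 92 + 40 = minute 132.
Secondary incubation has to wait for wash step (finishes minute 132); lysis (finishes minute 42); the centrifuge run (finishes minute 92). The latest of these is minute 132, so secondary incubation runs minute 132 to 132 + 39 = minute 171.
Every task is finished by minute 171, which is no later than the deadline of 183, so the schedule is feasible.

Yes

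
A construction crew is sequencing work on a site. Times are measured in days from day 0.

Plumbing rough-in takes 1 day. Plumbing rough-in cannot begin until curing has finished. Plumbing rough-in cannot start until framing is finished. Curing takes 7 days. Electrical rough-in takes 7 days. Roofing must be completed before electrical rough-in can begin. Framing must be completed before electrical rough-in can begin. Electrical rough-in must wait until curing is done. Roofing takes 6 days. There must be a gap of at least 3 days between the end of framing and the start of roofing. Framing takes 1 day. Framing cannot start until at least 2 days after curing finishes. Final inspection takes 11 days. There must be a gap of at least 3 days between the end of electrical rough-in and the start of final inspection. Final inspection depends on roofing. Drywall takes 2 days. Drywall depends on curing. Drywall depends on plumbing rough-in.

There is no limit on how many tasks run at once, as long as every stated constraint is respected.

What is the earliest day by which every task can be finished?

40

Curing can start immediately at day 0; it finishes at day 7.
Framing cannot begin until curing (finishes day 7, plus 2-day gap → day 9). It runs from day 9 to 9 + 1 = day 10.
Plumbing rough-in needs all of curing (finishes day 7); framing (finishes day 10). That puts its earliest start at day 10; it finishes at 10 + 1 = day 11.
Drywall needs all of curing (finishes day 7); plumbing rough-in (finishes day 11). That puts its earliest start at day 11; it finishes at 11 + 2 = day 13.
Roofing waits on framing (finishes day 10, plus 3-day gap → day 13), so it starts at day 13 and finishes at 13 + 6 = day 19.
For electrical rough-in: roofing (finishes day 19); framing (finishes day 10); curing (finishes day 7). Taking the maximum gives a start of day 19, and it finishes at 19 + 7 = day 26.
Final inspection has to wait for electrical rough-in (finishes day 26, plus 3-day gap → day 29); roofing (finishes day 19). The latest of these is day 29, so final inspection runs day 29 to 29 + 11 = day 40.
All tasks are finished once the last one completes. Finish times: Curing at 7, Framing at 10, Roofing at 19, Plumbing rough-in at 11, Electrical rough-in at 26, Drywall at 13, Final inspection at 40. The latest is day 40.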